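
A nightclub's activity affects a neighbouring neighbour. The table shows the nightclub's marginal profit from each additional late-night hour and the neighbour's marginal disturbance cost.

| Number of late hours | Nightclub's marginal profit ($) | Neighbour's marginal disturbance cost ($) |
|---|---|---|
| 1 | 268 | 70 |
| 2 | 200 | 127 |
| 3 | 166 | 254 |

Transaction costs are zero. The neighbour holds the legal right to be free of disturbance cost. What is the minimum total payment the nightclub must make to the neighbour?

$197

Efficient level: marginal profit ≥ marginal disturbance cost through level 2, so k* = 2.
With the neighbour holding the right, the nightclub must at least compensate total damage at k*: 70 + 127 = 197.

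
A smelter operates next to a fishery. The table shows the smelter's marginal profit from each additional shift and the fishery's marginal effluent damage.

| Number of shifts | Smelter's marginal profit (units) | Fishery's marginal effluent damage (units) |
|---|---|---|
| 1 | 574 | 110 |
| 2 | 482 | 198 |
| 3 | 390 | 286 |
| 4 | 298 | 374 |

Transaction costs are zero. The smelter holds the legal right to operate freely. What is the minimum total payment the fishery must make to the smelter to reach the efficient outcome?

Left alone the smelter would choose level 4 (marginal profit stays positive).
Efficient level: k* = 3 (marginal profit ≥ marginal effluent damage through 3).
The fishery must at least cover the smelter's forgone profit from cutting 4→3: 298 = 298.

298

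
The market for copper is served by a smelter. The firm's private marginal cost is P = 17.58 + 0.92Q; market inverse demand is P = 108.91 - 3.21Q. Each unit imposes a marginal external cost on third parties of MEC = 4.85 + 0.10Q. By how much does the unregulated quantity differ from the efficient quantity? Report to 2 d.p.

1.67 units

Market equilibrium (private): 17.58 + 0.92Q = 108.91 - 3.21Q → Q_m = 22.1138.
Social marginal cost = private MC + MEC = 22.43 + 1.02Q.
Set SMC = demand: 22.43 + 1.02Q = 108.91 - 3.21Q → Q* = 20.4444.
Gap = |22.1138 − 20.4444| = 1.6694.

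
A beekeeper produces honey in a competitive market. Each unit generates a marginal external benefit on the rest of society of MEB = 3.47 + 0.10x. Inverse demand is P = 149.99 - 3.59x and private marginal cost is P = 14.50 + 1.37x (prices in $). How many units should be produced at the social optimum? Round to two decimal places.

x* = 28.59

Social marginal cost = private MC − MEB = 11.03 + 1.27x.
Set SMC = demand: 11.03 + 1.27x = 149.99 - 3.59x → x* = 28.5926.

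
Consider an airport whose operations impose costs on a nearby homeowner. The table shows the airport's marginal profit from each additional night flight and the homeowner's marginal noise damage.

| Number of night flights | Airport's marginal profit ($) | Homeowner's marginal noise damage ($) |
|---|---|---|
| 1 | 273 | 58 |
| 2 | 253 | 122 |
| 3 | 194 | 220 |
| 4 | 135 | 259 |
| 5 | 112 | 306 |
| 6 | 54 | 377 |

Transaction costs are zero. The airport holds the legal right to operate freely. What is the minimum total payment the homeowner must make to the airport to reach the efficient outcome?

$495

Left alone the airport would choose level 6 (marginal profit stays positive).
Efficient level: k* = 2 (marginal profit ≥ marginal noise damage through 2).
The homeowner must at least cover the airport's forgone profit from cutting 6→2: 194 + 135 + 112 + 54 = 495.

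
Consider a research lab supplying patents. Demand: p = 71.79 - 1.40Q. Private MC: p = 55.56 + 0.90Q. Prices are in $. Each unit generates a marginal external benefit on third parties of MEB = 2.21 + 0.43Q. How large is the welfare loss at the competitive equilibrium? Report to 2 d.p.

Market equilibrium (private): 55.56 + 0.90Q = 71.79 - 1.40Q → Q_m = 7.0565.
Social marginal cost = private MC − MEB = 53.35 + 0.47Q.
Set SMC = demand: 53.35 + 0.47Q = 71.79 - 1.40Q → Q* = 9.8610.
The loss is the area between SMC and demand from Q* to Q_m; with linear curves that's a triangle of height MEB(Q_m).
DWL = ½ × 2.8045 × 5.2443 = 7.3538.

DWL = $7.35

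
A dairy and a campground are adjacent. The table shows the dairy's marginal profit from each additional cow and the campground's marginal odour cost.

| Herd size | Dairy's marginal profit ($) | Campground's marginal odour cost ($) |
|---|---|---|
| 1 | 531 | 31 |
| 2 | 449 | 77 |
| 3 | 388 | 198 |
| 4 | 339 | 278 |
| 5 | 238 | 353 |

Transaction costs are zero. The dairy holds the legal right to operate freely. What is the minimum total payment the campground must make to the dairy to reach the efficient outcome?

$238

Left alone the dairy would choose level 5 (marginal profit stays positive).
Efficient level: k* = 4 (marginal profit ≥ marginal odour cost through 4).
The campground must at least cover the dairy's forgone profit from cutting 5→4: 238 = 238.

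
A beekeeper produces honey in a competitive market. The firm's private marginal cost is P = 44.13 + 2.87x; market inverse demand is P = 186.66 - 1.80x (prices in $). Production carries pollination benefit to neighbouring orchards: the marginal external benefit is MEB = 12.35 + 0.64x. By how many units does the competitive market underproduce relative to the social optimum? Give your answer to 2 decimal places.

7.91 units

Market equilibrium (private): 44.13 + 2.87x = 186.66 - 1.80x → x_m = 30.5203.
Social marginal cost = private MC − MEB = 31.78 + 2.23x.
Set SMC = demand: 31.78 + 2.23x = 186.66 - 1.80x → x* = 38.4318.
Gap = |30.5203 − 38.4318| = 7.9115.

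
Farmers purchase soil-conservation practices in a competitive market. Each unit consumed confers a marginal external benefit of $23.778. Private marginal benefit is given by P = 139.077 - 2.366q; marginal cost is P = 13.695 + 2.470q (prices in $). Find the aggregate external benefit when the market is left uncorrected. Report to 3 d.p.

Market equilibrium (private): 13.695 + 2.470q = 139.077 - 2.366q → q_m = 25.9268.
Total external benefit = MEB × q_m = 23.778 × 25.9268 = 616.4875.

$616.487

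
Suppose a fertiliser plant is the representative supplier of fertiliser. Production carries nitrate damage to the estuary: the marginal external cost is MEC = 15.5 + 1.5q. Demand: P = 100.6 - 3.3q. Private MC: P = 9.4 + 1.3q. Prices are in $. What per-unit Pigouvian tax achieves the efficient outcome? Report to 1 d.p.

Social marginal cost = private MC + MEC = 24.9 + 2.8q.
Set SMC = demand: 24.9 + 2.8q = 100.6 - 3.3q → q* = 12.4098.
The Pigouvian tax equals MEC at q*: 15.5 + 1.5×12.4098 = 34.1147.

tax = $34.1 per unit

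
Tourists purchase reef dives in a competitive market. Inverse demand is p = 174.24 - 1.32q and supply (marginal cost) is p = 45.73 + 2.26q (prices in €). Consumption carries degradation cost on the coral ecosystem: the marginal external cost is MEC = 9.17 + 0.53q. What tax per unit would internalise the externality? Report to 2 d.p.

Social marginal benefit = demand − MEC = 165.07 - 1.85q.
Set SMB = MC: 165.07 - 1.85q = 45.73 + 2.26q → q* = 29.0365.
The Pigouvian tax equals MEC at q*: 9.17 + 0.53×29.0365 = 24.5593.

tax = €24.56 per unit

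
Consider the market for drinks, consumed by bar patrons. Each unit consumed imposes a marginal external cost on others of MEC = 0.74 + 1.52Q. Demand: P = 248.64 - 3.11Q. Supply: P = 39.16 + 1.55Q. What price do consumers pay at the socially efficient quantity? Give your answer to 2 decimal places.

P = 143.59

Social marginal benefit = demand − MEC = 247.90 - 4.63Q.
Set SMB = MC: 247.90 - 4.63Q = 39.16 + 1.55Q → Q* = 33.7767.
Consumer price on the demand curve at Q*: 248.64 − 3.11×33.7767 = 143.5945.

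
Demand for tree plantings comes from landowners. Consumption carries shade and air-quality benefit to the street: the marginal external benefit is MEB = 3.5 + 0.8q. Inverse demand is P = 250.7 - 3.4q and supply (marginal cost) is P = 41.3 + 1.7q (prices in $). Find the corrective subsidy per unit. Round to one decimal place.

subsidy = $43.1 per unit

Social marginal benefit = demand + MEB = 254.2 - 2.6q.
Set SMB = MC: 254.2 - 2.6q = 41.3 + 1.7q → q* = 49.5116.
The Pigouvian subsidy equals MEB at q*: 3.5 + 0.8×49.5116 = 43.1093.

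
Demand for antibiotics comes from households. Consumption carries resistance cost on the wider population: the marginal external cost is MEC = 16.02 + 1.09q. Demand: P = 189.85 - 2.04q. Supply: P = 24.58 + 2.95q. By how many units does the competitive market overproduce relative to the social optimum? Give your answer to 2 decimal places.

8.57 units

Market equilibrium (private): 24.58 + 2.95q = 189.85 - 2.04q → q_m = 33.1202.
Social marginal benefit = demand − MEC = 173.83 - 3.13q.
Set SMB = MC: 173.83 - 3.13q = 24.58 + 2.95q → q* = 24.5477.
Gap = |33.1202 − 24.5477| = 8.5725.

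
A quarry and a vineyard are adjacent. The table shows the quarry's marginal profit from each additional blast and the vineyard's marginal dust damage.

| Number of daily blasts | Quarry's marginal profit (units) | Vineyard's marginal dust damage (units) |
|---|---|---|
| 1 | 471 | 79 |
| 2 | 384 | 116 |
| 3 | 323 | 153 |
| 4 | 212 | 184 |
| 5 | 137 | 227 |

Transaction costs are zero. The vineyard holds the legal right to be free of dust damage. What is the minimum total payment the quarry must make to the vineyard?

532

Efficient level: marginal profit ≥ marginal dust damage through level 4, so k* = 4.
With the vineyard holding the right, the quarry must at least compensate total damage at k*: 79 + 116 + 153 + 184 = 532.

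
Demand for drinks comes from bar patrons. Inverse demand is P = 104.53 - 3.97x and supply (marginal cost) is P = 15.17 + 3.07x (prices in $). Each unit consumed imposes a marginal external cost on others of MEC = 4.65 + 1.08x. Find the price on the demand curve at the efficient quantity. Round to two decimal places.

Social marginal benefit = demand − MEC = 99.88 - 5.05x.
Set SMB = MC: 99.88 - 5.05x = 15.17 + 3.07x → x* = 10.4323.
Consumer price on the demand curve at x*: 104.53 − 3.97×10.4323 = 63.1138.

P = $63.11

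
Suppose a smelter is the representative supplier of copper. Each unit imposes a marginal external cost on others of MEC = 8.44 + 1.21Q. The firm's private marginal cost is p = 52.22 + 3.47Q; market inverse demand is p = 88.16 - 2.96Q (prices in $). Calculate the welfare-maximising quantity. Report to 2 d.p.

Social marginal cost = private MC + MEC = 60.66 + 4.68Q.
Set SMC = demand: 60.66 + 4.68Q = 88.16 - 2.96Q → Q* = 3.5995.

Q* = 3.60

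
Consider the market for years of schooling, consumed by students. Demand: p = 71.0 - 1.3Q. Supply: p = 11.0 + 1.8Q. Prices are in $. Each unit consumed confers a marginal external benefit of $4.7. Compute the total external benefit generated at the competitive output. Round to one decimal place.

$91.0

Market equilibrium (private): 11.0 + 1.8Q = 71.0 - 1.3Q → Q_m = 19.3548.
Total external benefit = MEB × Q_m = 4.7 × 19.3548 = 90.9676.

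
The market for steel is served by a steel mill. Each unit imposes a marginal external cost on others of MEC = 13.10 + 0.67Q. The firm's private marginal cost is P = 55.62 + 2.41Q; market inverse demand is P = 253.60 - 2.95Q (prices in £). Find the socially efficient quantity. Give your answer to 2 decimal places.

Q* = 30.66

Social marginal cost = private MC + MEC = 68.72 + 3.08Q.
Set SMC = demand: 68.72 + 3.08Q = 253.60 - 2.95Q → Q* = 30.6600.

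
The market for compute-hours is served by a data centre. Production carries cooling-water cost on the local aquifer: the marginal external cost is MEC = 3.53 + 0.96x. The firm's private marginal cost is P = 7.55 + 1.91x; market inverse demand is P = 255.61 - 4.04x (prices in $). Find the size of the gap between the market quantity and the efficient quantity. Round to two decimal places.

6.30 units

Market equilibrium (private): 7.55 + 1.91x = 255.61 - 4.04x → x_m = 41.6908.
Social marginal cost = private MC + MEC = 11.08 + 2.87x.
Set SMC = demand: 11.08 + 2.87x = 255.61 - 4.04x → x* = 35.3878.
Gap = |41.6908 − 35.3878| = 6.3030.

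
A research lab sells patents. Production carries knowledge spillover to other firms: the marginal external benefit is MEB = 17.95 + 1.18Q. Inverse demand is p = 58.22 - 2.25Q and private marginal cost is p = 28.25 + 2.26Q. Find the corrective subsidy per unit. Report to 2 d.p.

Social marginal cost = private MC − MEB = 10.30 + 1.08Q.
Set SMC = demand: 10.30 + 1.08Q = 58.22 - 2.25Q → Q* = 14.3904.
The Pigouvian subsidy equals MEB at Q*: 17.95 + 1.18×14.3904 = 34.9307.

subsidy = 34.93 per unit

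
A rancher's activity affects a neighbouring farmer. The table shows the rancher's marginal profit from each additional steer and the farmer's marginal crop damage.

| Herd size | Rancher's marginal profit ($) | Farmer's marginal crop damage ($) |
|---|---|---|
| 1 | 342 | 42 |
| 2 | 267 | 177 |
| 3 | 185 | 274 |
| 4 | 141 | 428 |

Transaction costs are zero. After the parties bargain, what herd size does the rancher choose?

2

Bargaining reaches the level where marginal profit last exceeds marginal crop damage.
That holds through level 2 (267 ≥ 177) but not at 3 (185 < 274).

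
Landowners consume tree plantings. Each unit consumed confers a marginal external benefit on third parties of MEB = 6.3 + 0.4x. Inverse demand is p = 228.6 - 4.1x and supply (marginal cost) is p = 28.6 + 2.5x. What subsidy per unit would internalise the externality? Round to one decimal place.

Social marginal benefit = demand + MEB = 234.9 - 3.7x.
Set SMB = MC: 234.9 - 3.7x = 28.6 + 2.5x → x* = 33.2742.
The Pigouvian subsidy equals MEB at x*: 6.3 + 0.4×33.2742 = 19.6097.

subsidy = 19.6 per unit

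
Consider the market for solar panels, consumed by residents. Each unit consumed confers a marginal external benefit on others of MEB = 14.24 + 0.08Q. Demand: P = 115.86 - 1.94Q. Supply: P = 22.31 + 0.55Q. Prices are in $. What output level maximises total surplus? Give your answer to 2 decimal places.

Social marginal benefit = demand + MEB = 130.10 - 1.86Q.
Set SMB = MC: 130.10 - 1.86Q = 22.31 + 0.55Q → Q* = 44.7261.

Q* = 44.73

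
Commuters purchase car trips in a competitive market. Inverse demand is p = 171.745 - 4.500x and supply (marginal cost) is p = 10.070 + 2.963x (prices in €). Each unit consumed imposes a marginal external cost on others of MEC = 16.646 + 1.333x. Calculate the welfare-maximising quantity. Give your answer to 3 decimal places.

Social marginal benefit = demand − MEC = 155.099 - 5.833x.
Set SMB = MC: 155.099 - 5.833x = 10.070 + 2.963x → x* = 16.4881.

x* = 16.488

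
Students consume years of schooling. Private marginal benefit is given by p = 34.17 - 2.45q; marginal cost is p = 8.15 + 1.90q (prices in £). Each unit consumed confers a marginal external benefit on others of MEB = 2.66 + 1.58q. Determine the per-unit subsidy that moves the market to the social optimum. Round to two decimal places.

Social marginal benefit = demand + MEB = 36.83 - 0.87q.
Set SMB = MC: 36.83 - 0.87q = 8.15 + 1.90q → q* = 10.3538.
The Pigouvian subsidy equals MEB at q*: 2.66 + 1.58×10.3538 = 19.0190.

subsidy = £19.02 per unit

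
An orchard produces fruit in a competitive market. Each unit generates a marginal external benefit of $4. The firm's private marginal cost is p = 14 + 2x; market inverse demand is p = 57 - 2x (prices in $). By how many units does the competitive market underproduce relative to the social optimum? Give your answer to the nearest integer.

1 units

Market equilibrium (private): 14 + 2x = 57 - 2x → x_m = 10.7500.
Social marginal cost = private MC − MEB = 10 + 2x.
Set SMC = demand: 10 + 2x = 57 - 2x → x* = 11.7500.
Gap = |10.7500 − 11.7500| = 1.0000.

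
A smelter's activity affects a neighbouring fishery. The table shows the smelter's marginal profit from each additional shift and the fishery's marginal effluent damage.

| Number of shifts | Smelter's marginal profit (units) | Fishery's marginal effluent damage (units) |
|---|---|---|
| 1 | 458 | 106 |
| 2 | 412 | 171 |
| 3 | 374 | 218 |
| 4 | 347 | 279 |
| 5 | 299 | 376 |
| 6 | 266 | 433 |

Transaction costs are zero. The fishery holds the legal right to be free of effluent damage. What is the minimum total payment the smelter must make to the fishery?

774

Efficient level: marginal profit ≥ marginal effluent damage through level 4, so k* = 4.
With the fishery holding the right, the smelter must at least compensate total damage at k*: 106 + 171 + 218 + 279 = 774.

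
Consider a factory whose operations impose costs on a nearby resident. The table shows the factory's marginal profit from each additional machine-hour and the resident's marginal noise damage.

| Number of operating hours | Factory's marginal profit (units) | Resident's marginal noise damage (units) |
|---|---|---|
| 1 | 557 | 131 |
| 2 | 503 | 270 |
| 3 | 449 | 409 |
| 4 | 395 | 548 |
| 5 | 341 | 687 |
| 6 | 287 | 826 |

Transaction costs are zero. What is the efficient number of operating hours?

3

Bargaining reaches the level where marginal profit last exceeds marginal noise damage.
That holds through level 3 (449 ≥ 409) but not at 4 (395 < 548).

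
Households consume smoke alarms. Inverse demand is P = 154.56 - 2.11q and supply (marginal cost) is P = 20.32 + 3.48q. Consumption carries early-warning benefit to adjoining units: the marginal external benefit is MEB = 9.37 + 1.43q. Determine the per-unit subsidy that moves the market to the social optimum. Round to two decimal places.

subsidy = 58.74 per unit

Social marginal benefit = demand + MEB = 163.93 - 0.68q.
Set SMB = MC: 163.93 - 0.68q = 20.32 + 3.48q → q* = 34.5216.
The Pigouvian subsidy equals MEB at q*: 9.37 + 1.43×34.5216 = 58.7359.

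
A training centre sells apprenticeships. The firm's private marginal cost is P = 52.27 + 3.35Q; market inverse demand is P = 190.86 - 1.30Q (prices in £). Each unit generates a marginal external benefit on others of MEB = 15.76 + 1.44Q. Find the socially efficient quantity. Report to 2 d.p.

Q* = 48.08

Social marginal cost = private MC − MEB = 36.51 + 1.91Q.
Set SMC = demand: 36.51 + 1.91Q = 190.86 - 1.30Q → Q* = 48.0841.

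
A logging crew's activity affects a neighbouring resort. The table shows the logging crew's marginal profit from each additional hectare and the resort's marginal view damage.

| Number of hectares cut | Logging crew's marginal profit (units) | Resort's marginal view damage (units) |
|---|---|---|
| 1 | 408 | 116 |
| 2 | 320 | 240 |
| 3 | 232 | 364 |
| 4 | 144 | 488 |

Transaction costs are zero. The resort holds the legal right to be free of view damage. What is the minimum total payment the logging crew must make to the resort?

356

Efficient level: marginal profit ≥ marginal view damage through level 2, so k* = 2.
With the resort holding the right, the logging crew must at least compensate total damage at k*: 116 + 240 = 356.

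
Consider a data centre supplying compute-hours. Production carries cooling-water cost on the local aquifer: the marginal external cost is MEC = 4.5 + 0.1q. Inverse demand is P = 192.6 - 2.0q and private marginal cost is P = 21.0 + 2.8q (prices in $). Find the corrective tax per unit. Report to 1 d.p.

Social marginal cost = private MC + MEC = 25.5 + 2.9q.
Set SMC = demand: 25.5 + 2.9q = 192.6 - 2.0q → q* = 34.1020.
The Pigouvian tax equals MEC at q*: 4.5 + 0.1×34.1020 = 7.9102.

tax = $7.9 per unit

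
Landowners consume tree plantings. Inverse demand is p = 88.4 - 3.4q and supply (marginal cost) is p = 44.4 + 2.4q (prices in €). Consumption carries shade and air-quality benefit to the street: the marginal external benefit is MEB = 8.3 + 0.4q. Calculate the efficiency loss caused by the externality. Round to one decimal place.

Market equilibrium (private): 44.4 + 2.4q = 88.4 - 3.4q → q_m = 7.5862.
Social marginal benefit = demand + MEB = 96.7 - 3.0q.
Set SMB = MC: 96.7 - 3.0q = 44.4 + 2.4q → q* = 9.6852.
Between q* and q_m the wedge SMB − MC runs linearly from 0 to MEB(q_m), so the loss is a triangle.
DWL = ½ × 2.0990 × 11.3345 = 11.8956.

DWL = €11.9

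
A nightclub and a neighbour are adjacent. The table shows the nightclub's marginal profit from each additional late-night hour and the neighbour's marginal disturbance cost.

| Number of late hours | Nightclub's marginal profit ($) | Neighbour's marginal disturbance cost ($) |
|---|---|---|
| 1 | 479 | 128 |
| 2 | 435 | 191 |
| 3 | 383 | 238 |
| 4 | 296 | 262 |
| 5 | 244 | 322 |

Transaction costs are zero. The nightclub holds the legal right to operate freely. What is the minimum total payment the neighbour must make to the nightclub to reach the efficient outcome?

Left alone the nightclub would choose level 5 (marginal profit stays positive).
Efficient level: k* = 4 (marginal profit ≥ marginal disturbance cost through 4).
The neighbour must at least cover the nightclub's forgone profit from cutting 5→4: 244 = 244.

$244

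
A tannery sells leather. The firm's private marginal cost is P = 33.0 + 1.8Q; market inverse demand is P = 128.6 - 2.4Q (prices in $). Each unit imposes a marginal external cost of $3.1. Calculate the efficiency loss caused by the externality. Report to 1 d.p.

Market equilibrium (private): 33.0 + 1.8Q = 128.6 - 2.4Q → Q_m = 22.7619.
Social marginal cost = private MC + MEC = 36.1 + 1.8Q.
Set SMC = demand: 36.1 + 1.8Q = 128.6 - 2.4Q → Q* = 22.0238.
Between Q* and Q_m the wedge SMC − demand runs linearly from 0 to MEC(Q_m), so the loss is a triangle.
DWL = ½ × 0.7381 × 3.1000 = 1.1441.

DWL = $1.1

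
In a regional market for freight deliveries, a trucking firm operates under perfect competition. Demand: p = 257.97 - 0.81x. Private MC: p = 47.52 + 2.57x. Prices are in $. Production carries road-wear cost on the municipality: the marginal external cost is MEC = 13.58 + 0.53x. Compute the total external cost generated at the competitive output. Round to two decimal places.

$1872.87

Market equilibrium (private): 47.52 + 2.57x = 257.97 - 0.81x → x_m = 62.2633.
Total external cost = ∫₀^{x_m} (13.58 + 0.53x) dx = 13.58×62.2633 + ½×0.53×62.2633² = 1872.8660.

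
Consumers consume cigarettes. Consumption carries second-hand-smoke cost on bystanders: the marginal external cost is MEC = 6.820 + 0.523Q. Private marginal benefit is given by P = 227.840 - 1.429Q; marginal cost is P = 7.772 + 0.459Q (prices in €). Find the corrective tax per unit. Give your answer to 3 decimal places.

Social marginal benefit = demand − MEC = 221.020 - 1.952Q.
Set SMB = MC: 221.020 - 1.952Q = 7.772 + 0.459Q → Q* = 88.4479.
The Pigouvian tax equals MEC at Q*: 6.820 + 0.523×88.4479 = 53.0783.

tax = €53.078 per unit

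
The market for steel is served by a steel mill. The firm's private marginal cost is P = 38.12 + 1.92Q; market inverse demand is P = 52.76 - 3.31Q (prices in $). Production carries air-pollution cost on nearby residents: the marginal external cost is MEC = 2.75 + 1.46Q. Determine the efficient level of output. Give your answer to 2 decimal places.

Social marginal cost = private MC + MEC = 40.87 + 3.38Q.
Set SMC = demand: 40.87 + 3.38Q = 52.76 - 3.31Q → Q* = 1.7773.

Q* = 1.78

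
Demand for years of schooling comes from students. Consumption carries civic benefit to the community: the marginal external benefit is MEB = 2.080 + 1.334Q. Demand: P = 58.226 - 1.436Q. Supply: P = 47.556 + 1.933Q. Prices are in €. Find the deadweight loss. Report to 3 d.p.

Market equilibrium (private): 47.556 + 1.933Q = 58.226 - 1.436Q → Q_m = 3.1671.
Social marginal benefit = demand + MEB = 60.306 - 0.102Q.
Set SMB = MC: 60.306 - 0.102Q = 47.556 + 1.933Q → Q* = 6.2654.
The welfare-loss triangle has base |Q_m − Q*| and height MEB(Q_m) (the vertical gap between SMB and MC is zero at Q* and MEB at Q_m).
DWL = ½ × 3.0983 × 6.3049 = 9.7672.

DWL = €9.767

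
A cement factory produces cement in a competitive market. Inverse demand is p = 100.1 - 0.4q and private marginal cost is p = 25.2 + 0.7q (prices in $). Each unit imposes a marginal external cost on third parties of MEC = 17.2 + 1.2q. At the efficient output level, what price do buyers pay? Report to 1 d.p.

P = $90.1

Social marginal cost = private MC + MEC = 42.4 + 1.9q.
Set SMC = demand: 42.4 + 1.9q = 100.1 - 0.4q → q* = 25.0870.
Consumer price on the demand curve at q*: 100.1 − 0.4×25.0870 = 90.0652.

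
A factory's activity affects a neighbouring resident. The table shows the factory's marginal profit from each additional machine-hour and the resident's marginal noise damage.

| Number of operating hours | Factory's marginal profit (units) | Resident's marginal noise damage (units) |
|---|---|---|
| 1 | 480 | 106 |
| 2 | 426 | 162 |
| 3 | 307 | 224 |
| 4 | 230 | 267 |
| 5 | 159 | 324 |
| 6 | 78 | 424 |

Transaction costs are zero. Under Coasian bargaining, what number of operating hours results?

3

Bargaining reaches the level where marginal profit last exceeds marginal noise damage.
That holds through level 3 (307 ≥ 224) but not at 4 (230 < 267).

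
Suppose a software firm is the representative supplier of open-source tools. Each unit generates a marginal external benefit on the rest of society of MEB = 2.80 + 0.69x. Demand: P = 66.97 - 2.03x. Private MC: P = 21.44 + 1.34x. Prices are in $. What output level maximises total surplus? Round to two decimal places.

Social marginal cost = private MC − MEB = 18.64 + 0.65x.
Set SMC = demand: 18.64 + 0.65x = 66.97 - 2.03x → x* = 18.0336.

x* = 18.03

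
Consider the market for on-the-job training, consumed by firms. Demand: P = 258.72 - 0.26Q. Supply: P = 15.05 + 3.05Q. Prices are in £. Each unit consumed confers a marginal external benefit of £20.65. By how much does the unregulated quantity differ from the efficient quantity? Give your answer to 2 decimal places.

Market equilibrium (private): 15.05 + 3.05Q = 258.72 - 0.26Q → Q_m = 73.6163.
Social marginal benefit = demand + MEB = 279.37 - 0.26Q.
Set SMB = MC: 279.37 - 0.26Q = 15.05 + 3.05Q → Q* = 79.8550.
Gap = |73.6163 − 79.8550| = 6.2387.

6.24 units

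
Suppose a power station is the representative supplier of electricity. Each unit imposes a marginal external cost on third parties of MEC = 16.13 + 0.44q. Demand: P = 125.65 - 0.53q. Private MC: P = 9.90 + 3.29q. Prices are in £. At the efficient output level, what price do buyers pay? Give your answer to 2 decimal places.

P = £113.26

Social marginal cost = private MC + MEC = 26.03 + 3.73q.
Set SMC = demand: 26.03 + 3.73q = 125.65 - 0.53q → q* = 23.3850.
Consumer price on the demand curve at q*: 125.65 − 0.53×23.3850 = 113.2560.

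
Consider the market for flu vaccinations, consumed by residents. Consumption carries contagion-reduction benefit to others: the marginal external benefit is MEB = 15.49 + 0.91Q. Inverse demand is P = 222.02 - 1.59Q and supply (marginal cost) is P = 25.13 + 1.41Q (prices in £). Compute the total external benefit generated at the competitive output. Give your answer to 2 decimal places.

£2976.43

Market equilibrium (private): 25.13 + 1.41Q = 222.02 - 1.59Q → Q_m = 65.6300.
Total external benefit = ∫₀^{Q_m} (15.49 + 0.91Q) dQ = 15.49×65.6300 + ½×0.91×65.6300² = 2976.4288.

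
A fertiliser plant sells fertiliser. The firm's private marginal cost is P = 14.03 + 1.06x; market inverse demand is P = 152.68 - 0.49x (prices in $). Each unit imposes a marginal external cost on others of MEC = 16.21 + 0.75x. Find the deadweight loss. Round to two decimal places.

DWL = $1508.41

Market equilibrium (private): 14.03 + 1.06x = 152.68 - 0.49x → x_m = 89.4516.
Social marginal cost = private MC + MEC = 30.24 + 1.81x.
Set SMC = demand: 30.24 + 1.81x = 152.68 - 0.49x → x* = 53.2348.
Height of the DWL triangle at x_m is SMC(x_m) − demand(x_m) = MEC(x_m) = 83.2987.
DWL = ½ × 36.2168 × 83.2987 = 1508.4062.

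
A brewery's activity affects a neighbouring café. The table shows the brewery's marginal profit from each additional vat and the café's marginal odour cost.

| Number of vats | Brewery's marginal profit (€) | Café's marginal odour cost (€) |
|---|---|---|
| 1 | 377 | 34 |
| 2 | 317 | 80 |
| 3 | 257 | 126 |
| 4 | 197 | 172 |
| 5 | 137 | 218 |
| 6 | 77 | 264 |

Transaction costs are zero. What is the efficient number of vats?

4

Bargaining reaches the level where marginal profit last exceeds marginal odour cost.
That holds through level 4 (197 ≥ 172) but not at 5 (137 < 218).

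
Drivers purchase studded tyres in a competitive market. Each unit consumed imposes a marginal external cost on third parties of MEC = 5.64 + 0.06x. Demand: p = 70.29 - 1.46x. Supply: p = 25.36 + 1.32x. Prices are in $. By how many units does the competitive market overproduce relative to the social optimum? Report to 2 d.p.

Market equilibrium (private): 25.36 + 1.32x = 70.29 - 1.46x → x_m = 16.1619.
Social marginal benefit = demand − MEC = 64.65 - 1.52x.
Set SMB = MC: 64.65 - 1.52x = 25.36 + 1.32x → x* = 13.8345.
Gap = |16.1619 − 13.8345| = 2.3274.

2.33 units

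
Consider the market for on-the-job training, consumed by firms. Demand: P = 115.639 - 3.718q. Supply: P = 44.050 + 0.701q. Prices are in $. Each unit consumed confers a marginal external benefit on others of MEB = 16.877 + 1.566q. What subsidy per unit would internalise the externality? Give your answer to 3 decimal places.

Social marginal benefit = demand + MEB = 132.516 - 2.152q.
Set SMB = MC: 132.516 - 2.152q = 44.050 + 0.701q → q* = 31.0081.
The Pigouvian subsidy equals MEB at q*: 16.877 + 1.566×31.0081 = 65.4357.

subsidy = $65.436 per unit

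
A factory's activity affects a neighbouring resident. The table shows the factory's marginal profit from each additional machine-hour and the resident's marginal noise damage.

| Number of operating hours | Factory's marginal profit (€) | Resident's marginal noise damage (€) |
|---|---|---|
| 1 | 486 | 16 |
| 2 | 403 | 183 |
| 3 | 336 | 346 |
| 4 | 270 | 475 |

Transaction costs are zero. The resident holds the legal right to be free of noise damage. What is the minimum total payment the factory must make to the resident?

€199

Efficient level: marginal profit ≥ marginal noise damage through level 2, so k* = 2.
With the resident holding the right, the factory must at least compensate total damage at k*: 16 + 183 = 199.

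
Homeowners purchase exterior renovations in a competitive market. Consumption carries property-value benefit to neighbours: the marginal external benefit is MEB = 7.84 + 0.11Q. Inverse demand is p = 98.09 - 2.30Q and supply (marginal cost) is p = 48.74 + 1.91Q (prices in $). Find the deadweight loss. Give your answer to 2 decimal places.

DWL = $10.16

Market equilibrium (private): 48.74 + 1.91Q = 98.09 - 2.30Q → Q_m = 11.7221.
Social marginal benefit = demand + MEB = 105.93 - 2.19Q.
Set SMB = MC: 105.93 - 2.19Q = 48.74 + 1.91Q → Q* = 13.9488.
The welfare-loss triangle has base |Q_m − Q*| and height MEB(Q_m) (the vertical gap between SMB and MC is zero at Q* and MEB at Q_m).
DWL = ½ × 2.2267 × 9.1294 = 10.1642.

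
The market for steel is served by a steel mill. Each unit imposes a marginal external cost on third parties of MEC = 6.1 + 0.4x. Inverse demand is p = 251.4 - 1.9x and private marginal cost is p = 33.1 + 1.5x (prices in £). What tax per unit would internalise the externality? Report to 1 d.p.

tax = £28.4 per unit

Social marginal cost = private MC + MEC = 39.2 + 1.9x.
Set SMC = demand: 39.2 + 1.9x = 251.4 - 1.9x → x* = 55.8421.
The Pigouvian tax equals MEC at x*: 6.1 + 0.4×55.8421 = 28.4368.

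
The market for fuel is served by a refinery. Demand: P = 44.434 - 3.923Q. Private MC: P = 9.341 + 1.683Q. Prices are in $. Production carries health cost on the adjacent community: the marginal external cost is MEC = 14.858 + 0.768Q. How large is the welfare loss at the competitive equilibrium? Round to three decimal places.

Market equilibrium (private): 9.341 + 1.683Q = 44.434 - 3.923Q → Q_m = 6.2599.
Social marginal cost = private MC + MEC = 24.199 + 2.451Q.
Set SMC = demand: 24.199 + 2.451Q = 44.434 - 3.923Q → Q* = 3.1746.
The loss is the area between SMC and demand from Q* to Q_m; with linear curves that's a triangle of height MEC(Q_m).
DWL = ½ × 3.0853 × 19.6656 = 30.3371.

DWL = $30.337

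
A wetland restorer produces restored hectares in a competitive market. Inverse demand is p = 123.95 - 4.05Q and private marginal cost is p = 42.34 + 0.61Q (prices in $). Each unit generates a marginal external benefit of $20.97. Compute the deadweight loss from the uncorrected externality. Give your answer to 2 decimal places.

DWL = $47.18

Market equilibrium (private): 42.34 + 0.61Q = 123.95 - 4.05Q → Q_m = 17.5129.
Social marginal cost = private MC − MEB = 21.37 + 0.61Q.
Set SMC = demand: 21.37 + 0.61Q = 123.95 - 4.05Q → Q* = 22.0129.
The welfare-loss triangle has base |Q_m − Q*| and height MEB(Q_m) (the vertical gap between SMC and demand is zero at Q* and MEB at Q_m).
DWL = ½ × 4.5000 × 20.9700 = 47.1825.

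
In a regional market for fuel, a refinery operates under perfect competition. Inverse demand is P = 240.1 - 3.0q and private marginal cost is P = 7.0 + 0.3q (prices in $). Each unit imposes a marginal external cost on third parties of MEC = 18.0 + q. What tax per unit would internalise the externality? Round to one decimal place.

Social marginal cost = private MC + MEC = 25.0 + 1.3q.
Set SMC = demand: 25.0 + 1.3q = 240.1 - 3.0q → q* = 50.0233.
The Pigouvian tax equals MEC at q*: 18.0 + 1.0×50.0233 = 68.0233.

tax = $68.0 per unit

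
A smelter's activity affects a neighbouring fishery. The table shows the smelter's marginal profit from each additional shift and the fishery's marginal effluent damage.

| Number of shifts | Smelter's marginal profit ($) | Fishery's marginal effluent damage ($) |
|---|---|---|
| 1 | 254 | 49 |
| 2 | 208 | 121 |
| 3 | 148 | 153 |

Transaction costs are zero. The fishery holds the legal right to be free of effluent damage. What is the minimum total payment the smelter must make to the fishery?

Efficient level: marginal profit ≥ marginal effluent damage through level 2, so k* = 2.
With the fishery holding the right, the smelter must at least compensate total damage at k*: 49 + 121 = 170.

$170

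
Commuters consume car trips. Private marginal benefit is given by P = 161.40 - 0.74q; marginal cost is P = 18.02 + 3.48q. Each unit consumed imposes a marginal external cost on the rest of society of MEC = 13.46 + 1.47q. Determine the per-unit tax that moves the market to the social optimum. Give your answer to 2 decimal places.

tax = 47.02 per unit

Social marginal benefit = demand − MEC = 147.94 - 2.21q.
Set SMB = MC: 147.94 - 2.21q = 18.02 + 3.48q → q* = 22.8330.
The Pigouvian tax equals MEC at q*: 13.46 + 1.47×22.8330 = 47.0245.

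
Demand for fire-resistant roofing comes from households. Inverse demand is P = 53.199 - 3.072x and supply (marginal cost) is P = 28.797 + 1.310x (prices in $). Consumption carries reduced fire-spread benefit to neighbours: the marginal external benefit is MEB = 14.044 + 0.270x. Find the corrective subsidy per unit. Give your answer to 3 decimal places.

Social marginal benefit = demand + MEB = 67.243 - 2.802x.
Set SMB = MC: 67.243 - 2.802x = 28.797 + 1.310x → x* = 9.3497.
The Pigouvian subsidy equals MEB at x*: 14.044 + 0.270×9.3497 = 16.5684.

subsidy = $16.568 per unit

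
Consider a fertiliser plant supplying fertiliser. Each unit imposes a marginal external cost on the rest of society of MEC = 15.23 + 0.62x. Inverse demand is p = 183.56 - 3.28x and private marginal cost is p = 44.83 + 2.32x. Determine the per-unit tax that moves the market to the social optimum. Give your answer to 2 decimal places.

Social marginal cost = private MC + MEC = 60.06 + 2.94x.
Set SMC = demand: 60.06 + 2.94x = 183.56 - 3.28x → x* = 19.8553.
The Pigouvian tax equals MEC at x*: 15.23 + 0.62×19.8553 = 27.5403.

tax = 27.54 per unit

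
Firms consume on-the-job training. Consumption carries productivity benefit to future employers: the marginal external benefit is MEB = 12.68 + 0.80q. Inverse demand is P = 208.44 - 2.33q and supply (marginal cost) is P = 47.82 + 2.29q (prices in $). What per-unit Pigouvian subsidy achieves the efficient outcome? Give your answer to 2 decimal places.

subsidy = $48.97 per unit

Social marginal benefit = demand + MEB = 221.12 - 1.53q.
Set SMB = MC: 221.12 - 1.53q = 47.82 + 2.29q → q* = 45.3665.
The Pigouvian subsidy equals MEB at q*: 12.68 + 0.80×45.3665 = 48.9732.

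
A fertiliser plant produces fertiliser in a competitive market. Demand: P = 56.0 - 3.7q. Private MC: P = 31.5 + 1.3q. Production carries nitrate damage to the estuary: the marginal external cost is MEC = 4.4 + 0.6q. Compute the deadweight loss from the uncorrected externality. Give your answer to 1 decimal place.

Market equilibrium (private): 31.5 + 1.3q = 56.0 - 3.7q → q_m = 4.9000.
Social marginal cost = private MC + MEC = 35.9 + 1.9q.
Set SMC = demand: 35.9 + 1.9q = 56.0 - 3.7q → q* = 3.5893.
The welfare-loss triangle has base |q_m − q*| and height MEC(q_m) (the vertical gap between SMC and demand is zero at q* and MEC at q_m).
DWL = ½ × 1.3107 × 7.3400 = 4.8103.

DWL = 4.8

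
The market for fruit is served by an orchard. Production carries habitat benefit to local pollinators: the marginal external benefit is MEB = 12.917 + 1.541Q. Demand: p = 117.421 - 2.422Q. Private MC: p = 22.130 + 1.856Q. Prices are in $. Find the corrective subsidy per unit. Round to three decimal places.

subsidy = $73.841 per unit

Social marginal cost = private MC − MEB = 9.213 + 0.315Q.
Set SMC = demand: 9.213 + 0.315Q = 117.421 - 2.422Q → Q* = 39.5353.
The Pigouvian subsidy equals MEB at Q*: 12.917 + 1.541×39.5353 = 73.8409.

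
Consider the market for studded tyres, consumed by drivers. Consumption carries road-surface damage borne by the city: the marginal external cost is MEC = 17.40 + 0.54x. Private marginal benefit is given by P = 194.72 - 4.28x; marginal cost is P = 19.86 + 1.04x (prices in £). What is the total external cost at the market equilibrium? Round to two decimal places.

Market equilibrium (private): 19.86 + 1.04x = 194.72 - 4.28x → x_m = 32.8684.
Total external cost = ∫₀^{x_m} (17.40 + 0.54x) dx = 17.40×32.8684 + ½×0.54×32.8684² = 863.5997.

£863.60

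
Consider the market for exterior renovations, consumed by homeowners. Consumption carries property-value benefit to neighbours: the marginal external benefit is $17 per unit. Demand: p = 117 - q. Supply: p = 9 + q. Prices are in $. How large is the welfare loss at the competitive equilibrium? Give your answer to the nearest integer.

DWL = $72

Market equilibrium (private): 9 + q = 117 - q → q_m = 54.0000.
Social marginal benefit = demand + MEB = 134 - q.
Set SMB = MC: 134 - q = 9 + q → q* = 62.5000.
The welfare-loss triangle has base |q_m − q*| and height MEB(q_m) (the vertical gap between SMB and MC is zero at q* and MEB at q_m).
DWL = ½ × 8.5000 × 17.0000 = 72.2500.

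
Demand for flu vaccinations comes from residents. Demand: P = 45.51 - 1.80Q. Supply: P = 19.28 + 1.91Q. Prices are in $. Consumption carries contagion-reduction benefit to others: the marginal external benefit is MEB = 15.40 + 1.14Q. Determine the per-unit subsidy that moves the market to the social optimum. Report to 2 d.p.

Social marginal benefit = demand + MEB = 60.91 - 0.66Q.
Set SMB = MC: 60.91 - 0.66Q = 19.28 + 1.91Q → Q* = 16.1984.
The Pigouvian subsidy equals MEB at Q*: 15.40 + 1.14×16.1984 = 33.8662.

subsidy = $33.87 per unit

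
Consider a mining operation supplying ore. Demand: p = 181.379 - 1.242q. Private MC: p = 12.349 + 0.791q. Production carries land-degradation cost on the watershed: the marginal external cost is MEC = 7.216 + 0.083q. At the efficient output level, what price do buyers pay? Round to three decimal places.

Social marginal cost = private MC + MEC = 19.565 + 0.874q.
Set SMC = demand: 19.565 + 0.874q = 181.379 - 1.242q → q* = 76.4716.
Consumer price on the demand curve at q*: 181.379 − 1.242×76.4716 = 86.4013.

P = 86.401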